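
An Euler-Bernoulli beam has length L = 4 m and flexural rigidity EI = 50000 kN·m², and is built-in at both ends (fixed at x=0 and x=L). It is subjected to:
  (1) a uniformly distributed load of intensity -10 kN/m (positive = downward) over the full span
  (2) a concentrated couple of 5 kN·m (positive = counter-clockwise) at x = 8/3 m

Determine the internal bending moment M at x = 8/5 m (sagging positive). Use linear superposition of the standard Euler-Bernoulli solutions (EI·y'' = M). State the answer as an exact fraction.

M(8/5) = -73/15 kN·m

Load 1 — uniform load w=-10 kN/m over full span:
  M_1 = wLx/2 - wL²/12 - wx²/2 = (-10)·4·(8/5)/2 - (-10)·4²/12 - (-10)·(8/5)²/2 = -88/15 kN·m
Load 2 — applied couple M₀=5 kN·m at a=8/3 m (b=L-a=4/3):
  M_2 = R_Ax - M_A  [x≤a] with R_A=5/3, M_A=5/3 = (5/3)·(8/5) - (5/3) = 1 kN·m
Superposition: M = Σ M_i = -73/15 kN·m ≈ -4.866667 kN·m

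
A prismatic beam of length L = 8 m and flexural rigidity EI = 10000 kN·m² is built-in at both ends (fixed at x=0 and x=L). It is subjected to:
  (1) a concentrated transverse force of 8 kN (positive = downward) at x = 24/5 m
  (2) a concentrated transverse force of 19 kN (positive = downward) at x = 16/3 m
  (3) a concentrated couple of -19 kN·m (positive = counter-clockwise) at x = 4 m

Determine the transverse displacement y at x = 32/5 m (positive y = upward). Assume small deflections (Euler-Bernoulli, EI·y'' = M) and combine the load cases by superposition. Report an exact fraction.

y(32/5) = -4923493/1582031250 m

Load 1 — point force P=8 kN at a=24/5 m (b=L-a=16/5):
  y_1 = -Pa²(L-x)²(3bL-(3b+a)(L-x))/(6L³EI)  [x>a] = -8·(24/5)²·(8-(32/5))²·(3·(16/5)·8-(3·(16/5)+(24/5))·(8-(32/5)))/(6·8³·10000) = -8064/9765625 m
Load 2 — point force P=19 kN at a=16/3 m (b=L-a=8/3):
  y_2 = -Pa²(L-x)²(3bL-(3b+a)(L-x))/(6L³EI)  [x>a] = -19·(16/3)²·(8-(32/5))²·(3·(8/3)·8-(3·(8/3)+(16/3))·(8-(32/5)))/(6·8³·10000) = -2432/1265625 m
Load 3 — applied couple M₀=-19 kN·m at a=4 m (b=L-a=4):
  y_3 = (R_Ax³/6 - M_Ax²/2 - M₀(x-a)²/2)/EI  [x>a] with R_A=-57/16, M_A=-19/4 = ((-57/16)·(32/5)³/6 - (-19/4)·(32/5)²/2 - (-19)·((32/5)-4)²/2)/10000 = -57/156250 m
Superposition: y = Σ y_i = -4923493/1582031250 m ≈ -0.003112 m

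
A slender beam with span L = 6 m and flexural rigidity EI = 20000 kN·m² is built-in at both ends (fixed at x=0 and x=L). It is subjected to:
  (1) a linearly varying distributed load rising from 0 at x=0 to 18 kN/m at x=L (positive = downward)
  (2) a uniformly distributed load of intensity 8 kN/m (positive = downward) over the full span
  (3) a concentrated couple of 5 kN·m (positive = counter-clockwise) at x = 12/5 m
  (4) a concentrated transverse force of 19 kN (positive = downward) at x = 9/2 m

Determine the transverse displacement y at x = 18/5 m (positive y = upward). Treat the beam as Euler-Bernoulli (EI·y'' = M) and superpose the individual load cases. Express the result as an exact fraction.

y(18/5) = -15923961/5000000000 m

Load 1 — triangular load w₀=18 kN/m (0→w₀ over full span):
  y_1 = -w₀x²(L-x)²(x+2L)/(120LEI) = -18·(18/5)²·(6-(18/5))²·((18/5)+2·6)/(120·6·20000) = -28431/19531250 m
Load 2 — uniform load w=8 kN/m over full span:
  y_2 = -wx²(L-x)²/(24EI) = -8·(18/5)²·(6-(18/5))²/(24·20000) = -486/390625 m
Load 3 — applied couple M₀=5 kN·m at a=12/5 m (b=L-a=18/5):
  y_3 = (R_Ax³/6 - M_Ax²/2 - M₀(x-a)²/2)/EI  [x>a] with R_A=6/5, M_A=3/5 = ((6/5)·(18/5)³/6 - (3/5)·(18/5)²/2 - 5·((18/5)-(12/5))²/2)/20000 = 36/390625 m
Load 4 — point force P=19 kN at a=9/2 m (b=L-a=3/2):
  y_4 = -Pb²x²(3aL-(3a+b)x)/(6L³EI)  [x≤a] = -19·(3/2)²·(18/5)²·(3·(9/2)·6-(3·(9/2)+(3/2))·(18/5))/(6·6³·20000) = -4617/8000000 m
Superposition: y = Σ y_i = -15923961/5000000000 m ≈ -0.003185 m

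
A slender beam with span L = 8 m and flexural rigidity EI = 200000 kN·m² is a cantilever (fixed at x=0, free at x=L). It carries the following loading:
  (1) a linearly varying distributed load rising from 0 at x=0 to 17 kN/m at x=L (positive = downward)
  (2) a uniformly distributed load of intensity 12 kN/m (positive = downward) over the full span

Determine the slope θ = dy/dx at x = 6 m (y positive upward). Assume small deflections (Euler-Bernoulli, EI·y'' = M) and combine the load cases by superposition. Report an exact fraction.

θ(6) = -8299/800000 rad

Load 1 — triangular load w₀=17 kN/m (0→w₀ over full span):
  θ_1 = (w₀Lx²/4-w₀L²x/3-w₀x⁴/(24L))/EI = (17·8·6²/4-17·8²·6/3-17·6⁴/(24·8))/200000 = -4267/800000 rad
Load 2 — uniform load w=12 kN/m over full span:
  θ_2 = -wx(x²-3Lx+3L²)/(6EI) = -12·6·(6²-3·8·6+3·8²)/(6·200000) = -63/12500 rad
Superposition: θ = Σ θ_i = -8299/800000 rad ≈ -0.010374 rad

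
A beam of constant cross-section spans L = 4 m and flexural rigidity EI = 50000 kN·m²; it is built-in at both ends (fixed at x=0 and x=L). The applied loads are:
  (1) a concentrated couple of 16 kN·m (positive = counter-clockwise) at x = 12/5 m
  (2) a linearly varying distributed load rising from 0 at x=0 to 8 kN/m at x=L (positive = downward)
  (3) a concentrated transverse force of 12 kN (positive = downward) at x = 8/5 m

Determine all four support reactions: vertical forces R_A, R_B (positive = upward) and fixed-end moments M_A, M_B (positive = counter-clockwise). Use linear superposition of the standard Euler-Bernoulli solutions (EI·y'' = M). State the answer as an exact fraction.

Load 1 — applied couple M₀=16 kN·m at a=12/5 m (b=L-a=8/5):
  R_A = 6M₀ab/L³ = 6·16·(12/5)·(8/5)/4³ = 144/25 kN
  M_A = M₀b(2a-b)/L² = 16·(8/5)·(2·(12/5)-(8/5))/4² = 128/25 kN·m
  R_B = -6M₀ab/L³ = -6·16·(12/5)·(8/5)/4³ = -144/25 kN
  M_B = M₀a(2b-a)/L² = 16·(12/5)·(2·(8/5)-(12/5))/4² = 48/25 kN·m
Load 2 — triangular load w₀=8 kN/m (0→w₀ over full span):
  R_A = 3w₀L/20 = 3·8·4/20 = 24/5 kN
  M_A = w₀L²/30 = 8·4²/30 = 64/15 kN·m
  R_B = 7w₀L/20 = 7·8·4/20 = 56/5 kN
  M_B = -w₀L²/20 = -8·4²/20 = -32/5 kN·m
Load 3 — point force P=12 kN at a=8/5 m (b=L-a=12/5):
  R_A = Pb²(3a+b)/L³ = 12·(12/5)²·(3·(8/5)+(12/5))/4³ = 972/125 kN
  M_A = Pab²/L² = 12·(8/5)·(12/5)²/4² = 864/125 kN·m
  R_B = Pa²(a+3b)/L³ = 12·(8/5)²·((8/5)+3·(12/5))/4³ = 528/125 kN
  M_B = -Pa²b/L² = -12·(8/5)²·(12/5)/4² = -576/125 kN·m
Superposition: R_A = 2292/125 kN, M_A = 6112/375 kN·m, R_B = 1208/125 kN, M_B = -1136/125 kN·m

R_A = 2292/125 kN, M_A = 6112/375 kN·m, R_B = 1208/125 kN, M_B = -1136/125 kN·m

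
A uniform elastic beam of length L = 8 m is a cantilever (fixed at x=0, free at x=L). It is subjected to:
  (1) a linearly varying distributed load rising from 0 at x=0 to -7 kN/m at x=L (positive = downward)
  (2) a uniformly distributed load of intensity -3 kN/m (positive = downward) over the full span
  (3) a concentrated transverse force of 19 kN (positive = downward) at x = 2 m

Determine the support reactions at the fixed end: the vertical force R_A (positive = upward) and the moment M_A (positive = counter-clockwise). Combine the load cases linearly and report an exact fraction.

R_A = -33 kN, M_A = -622/3 kN·m

Load 1 — triangular load w₀=-7 kN/m (0→w₀ over full span):
  R_A = w₀L/2 = (-7)·8/2 = -28 kN
  M_A = w₀L²/3 = (-7)·8²/3 = -448/3 kN·m
Load 2 — uniform load w=-3 kN/m over full span:
  R_A = wL = (-3)·8 = -24 kN
  M_A = wL²/2 = (-3)·8²/2 = -96 kN·m
Load 3 — point force P=19 kN at a=2 m (b=L-a=6):
  R_A = P = 19 kN
  M_A = Pa = 19·2 = 38 kN·m
Superposition: R_A = -33 kN, M_A = -622/3 kN·m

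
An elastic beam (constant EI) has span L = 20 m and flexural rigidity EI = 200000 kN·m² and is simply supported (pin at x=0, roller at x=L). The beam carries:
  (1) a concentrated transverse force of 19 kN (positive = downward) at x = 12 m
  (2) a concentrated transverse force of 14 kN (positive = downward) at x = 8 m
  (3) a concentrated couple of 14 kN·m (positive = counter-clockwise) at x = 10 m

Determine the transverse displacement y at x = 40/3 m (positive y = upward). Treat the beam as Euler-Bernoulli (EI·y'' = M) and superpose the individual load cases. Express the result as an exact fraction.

Load 1 — point force P=19 kN at a=12 m (b=L-a=8):
  y_1 = -Pa(L-x)(2Lx-a²-x²)/(6LEI)  [x>a] = -19·12·(20-(40/3))·(2·20·(40/3)-12²-(40/3)²)/(6·20·200000) = -2261/168750 m
Load 2 — point force P=14 kN at a=8 m (b=L-a=12):
  y_2 = -Pa(L-x)(2Lx-a²-x²)/(6LEI)  [x>a] = -14·8·(20-(40/3))·(2·20·(40/3)-8²-(40/3)²)/(6·20·200000) = -2296/253125 m
Load 3 — applied couple M₀=14 kN·m at a=10 m (b=L-a=10):
  y_3 = (M₀x³/(6L)-M₀(x-a)²/2+C₁x)/EI  [x>a] with C₁=M₀(3b²-L²)/(6L)=-35/3 = (14·(40/3)³/(6·20)-14·((40/3)-10)²/2+(-35/3)·(40/3))/200000 = 7/32400 m
Superposition: y = Σ y_i = -721/32400 m ≈ -0.022253 m

y(40/3) = -721/32400 m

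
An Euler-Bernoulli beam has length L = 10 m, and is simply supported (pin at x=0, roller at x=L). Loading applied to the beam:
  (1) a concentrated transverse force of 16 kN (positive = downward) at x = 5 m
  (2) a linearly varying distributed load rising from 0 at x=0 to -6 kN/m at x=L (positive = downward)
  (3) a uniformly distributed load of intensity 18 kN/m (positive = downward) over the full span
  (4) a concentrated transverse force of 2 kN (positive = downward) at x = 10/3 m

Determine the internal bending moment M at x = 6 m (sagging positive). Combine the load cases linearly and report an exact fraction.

Load 1 — point force P=16 kN at a=5 m (b=L-a=5):
  M_1 = Pa(L-x)/L  [x>a] = 16·5·(10-6)/10 = 32 kN·m
Load 2 — triangular load w₀=-6 kN/m (0→w₀ over full span):
  M_2 = w₀Lx/6 - w₀x³/(6L) = (-6)·10·6/6 - (-6)·6³/(6·10) = -192/5 kN·m
Load 3 — uniform load w=18 kN/m over full span:
  M_3 = wx(L-x)/2 = 18·6·(10-6)/2 = 216 kN·m
Load 4 — point force P=2 kN at a=10/3 m (b=L-a=20/3):
  M_4 = Pa(L-x)/L  [x>a] = 2·(10/3)·(10-6)/10 = 8/3 kN·m
Superposition: M = Σ M_i = 3184/15 kN·m ≈ 212.266667 kN·m

M(6) = 3184/15 kN·m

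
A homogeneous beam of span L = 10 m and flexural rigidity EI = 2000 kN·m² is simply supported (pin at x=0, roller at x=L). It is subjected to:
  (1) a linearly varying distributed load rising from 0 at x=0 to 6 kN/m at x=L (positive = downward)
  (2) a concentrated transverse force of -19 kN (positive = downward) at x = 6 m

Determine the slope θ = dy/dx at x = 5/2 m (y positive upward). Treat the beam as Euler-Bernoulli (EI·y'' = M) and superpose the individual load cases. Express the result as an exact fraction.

θ(5/2) = -7187/3840000 rad

Load 1 — triangular load w₀=6 kN/m (0→w₀ over full span):
  θ_1 = -w₀(7L⁴-30L²x²+15x⁴)/(360LEI) = -6·(7·10⁴-30·10²·(5/2)²+15·(5/2)⁴)/(360·10·2000) = -1327/30720 rad
Load 2 — point force P=-19 kN at a=6 m (b=L-a=4):
  θ_2 = -Pb(L²-b²-3x²)/(6LEI)  [x≤a] = -(-19)·4·(10²-4²-3·(5/2)²)/(6·10·2000) = 1653/40000 rad
Superposition: θ = Σ θ_i = -7187/3840000 rad ≈ -0.001872 rad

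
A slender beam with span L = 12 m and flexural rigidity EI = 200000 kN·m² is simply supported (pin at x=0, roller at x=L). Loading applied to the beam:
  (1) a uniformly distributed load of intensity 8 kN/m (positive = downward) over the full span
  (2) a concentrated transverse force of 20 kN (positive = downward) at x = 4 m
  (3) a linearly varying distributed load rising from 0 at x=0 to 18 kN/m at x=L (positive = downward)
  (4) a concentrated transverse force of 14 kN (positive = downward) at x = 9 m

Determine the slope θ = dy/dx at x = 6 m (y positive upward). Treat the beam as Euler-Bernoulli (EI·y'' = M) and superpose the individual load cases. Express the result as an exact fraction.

Load 1 — uniform load w=8 kN/m over full span:
  θ_1 = -w(L³-6Lx²+4x³)/(24EI) = -8·(12³-6·12·6²+4·6³)/(24·200000) = 0 rad
Load 2 — point force P=20 kN at a=4 m (b=L-a=8):
  θ_2 = -Pa(2L²-6Lx+3x²+a²)/(6LEI)  [x>a] = -20·4·(2·12²-6·12·6+3·6²+4²)/(6·12·200000) = 1/9000 rad
Load 3 — triangular load w₀=18 kN/m (0→w₀ over full span):
  θ_3 = -w₀(7L⁴-30L²x²+15x⁴)/(360LEI) = -18·(7·12⁴-30·12²·6²+15·6⁴)/(360·12·200000) = -189/1000000 rad
Load 4 — point force P=14 kN at a=9 m (b=L-a=3):
  θ_4 = -Pb(L²-b²-3x²)/(6LEI)  [x≤a] = -14·3·(12²-3²-3·6²)/(6·12·200000) = -63/800000 rad
Superposition: θ = Σ θ_i = -5639/36000000 rad ≈ -0.000157 rad

θ(6) = -5639/36000000 rad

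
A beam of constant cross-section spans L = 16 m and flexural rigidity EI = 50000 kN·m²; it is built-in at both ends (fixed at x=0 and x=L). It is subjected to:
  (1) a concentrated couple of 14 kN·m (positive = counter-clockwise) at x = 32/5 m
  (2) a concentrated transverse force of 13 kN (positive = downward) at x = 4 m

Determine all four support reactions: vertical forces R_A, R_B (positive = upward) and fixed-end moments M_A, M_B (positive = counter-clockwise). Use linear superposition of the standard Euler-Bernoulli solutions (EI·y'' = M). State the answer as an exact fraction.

R_A = 9783/800 kN, M_A = 3093/100 kN·m, R_B = 617/800 kN, M_B = -527/100 kN·m

Load 1 — applied couple M₀=14 kN·m at a=32/5 m (b=L-a=48/5):
  R_A = 6M₀ab/L³ = 6·14·(32/5)·(48/5)/16³ = 63/50 kN
  M_A = M₀b(2a-b)/L² = 14·(48/5)·(2·(32/5)-(48/5))/16² = 42/25 kN·m
  R_B = -6M₀ab/L³ = -6·14·(32/5)·(48/5)/16³ = -63/50 kN
  M_B = M₀a(2b-a)/L² = 14·(32/5)·(2·(48/5)-(32/5))/16² = 112/25 kN·m
Load 2 — point force P=13 kN at a=4 m (b=L-a=12):
  R_A = Pb²(3a+b)/L³ = 13·12²·(3·4+12)/16³ = 351/32 kN
  M_A = Pab²/L² = 13·4·12²/16² = 117/4 kN·m
  R_B = Pa²(a+3b)/L³ = 13·4²·(4+3·12)/16³ = 65/32 kN
  M_B = -Pa²b/L² = -13·4²·12/16² = -39/4 kN·m
Superposition: R_A = 9783/800 kN, M_A = 3093/100 kN·m, R_B = 617/800 kN, M_B = -527/100 kN·m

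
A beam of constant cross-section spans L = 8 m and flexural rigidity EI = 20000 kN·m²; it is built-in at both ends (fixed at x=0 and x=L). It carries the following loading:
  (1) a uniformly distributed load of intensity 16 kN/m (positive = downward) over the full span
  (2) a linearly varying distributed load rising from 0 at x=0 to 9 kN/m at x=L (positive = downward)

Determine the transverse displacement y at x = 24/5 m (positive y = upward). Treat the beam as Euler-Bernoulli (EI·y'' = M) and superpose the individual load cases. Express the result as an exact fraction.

Load 1 — uniform load w=16 kN/m over full span:
  y_1 = -wx²(L-x)²/(24EI) = -16·(24/5)²·(8-(24/5))²/(24·20000) = -3072/390625 m
Load 2 — triangular load w₀=9 kN/m (0→w₀ over full span):
  y_2 = -w₀x²(L-x)²(x+2L)/(120LEI) = -9·(24/5)²·(8-(24/5))²·((24/5)+2·8)/(120·8·20000) = -22464/9765625 m
Superposition: y = Σ y_i = -99264/9765625 m ≈ -0.010165 m

y(24/5) = -99264/9765625 m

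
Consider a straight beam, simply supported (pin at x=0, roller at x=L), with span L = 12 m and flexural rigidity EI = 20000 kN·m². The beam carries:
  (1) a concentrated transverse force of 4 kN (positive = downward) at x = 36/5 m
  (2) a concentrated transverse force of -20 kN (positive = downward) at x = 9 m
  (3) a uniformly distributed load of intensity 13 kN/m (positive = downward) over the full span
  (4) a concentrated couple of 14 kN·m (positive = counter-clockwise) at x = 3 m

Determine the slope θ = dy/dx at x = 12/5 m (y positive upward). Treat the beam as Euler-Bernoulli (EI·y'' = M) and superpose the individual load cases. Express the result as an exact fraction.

Load 1 — point force P=4 kN at a=36/5 m (b=L-a=24/5):
  θ_1 = -Pb(L²-b²-3x²)/(6LEI)  [x≤a] = -4·(24/5)·(12²-(24/5)²-3·(12/5)²)/(6·12·20000) = -108/78125 rad
Load 2 — point force P=-20 kN at a=9 m (b=L-a=3):
  θ_2 = -Pb(L²-b²-3x²)/(6LEI)  [x≤a] = -(-20)·3·(12²-3²-3·(12/5)²)/(6·12·20000) = 981/200000 rad
Load 3 — uniform load w=13 kN/m over full span:
  θ_3 = -w(L³-6Lx²+4x³)/(24EI) = -13·(12³-6·12·(12/5)²+4·(12/5)³)/(24·20000) = -11583/312500 rad
Load 4 — applied couple M₀=14 kN·m at a=3 m (b=L-a=9):
  θ_4 = (M₀x²/(2L)+C₁)/EI  [x≤a] with C₁=M₀(3b²-L²)/(6L)=77/4 = (14·(12/5)²/(2·12)+(77/4))/20000 = 2261/2000000 rad
Superposition: θ = Σ θ_i = -2593/80000 rad ≈ -0.032412 rad

θ(12/5) = -2593/80000 rad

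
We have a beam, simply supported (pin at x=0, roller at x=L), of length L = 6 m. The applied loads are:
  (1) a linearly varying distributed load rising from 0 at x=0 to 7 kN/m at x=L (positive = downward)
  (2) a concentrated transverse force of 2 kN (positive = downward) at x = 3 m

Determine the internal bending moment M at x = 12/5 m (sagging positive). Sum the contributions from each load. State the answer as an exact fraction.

M(12/5) = 2064/125 kN·m

Load 1 — triangular load w₀=7 kN/m (0→w₀ over full span):
  M_1 = w₀Lx/6 - w₀x³/(6L) = 7·6·(12/5)/6 - 7·(12/5)³/(6·6) = 1764/125 kN·m
Load 2 — point force P=2 kN at a=3 m (b=L-a=3):
  M_2 = Pbx/L  [x≤a] = 2·3·(12/5)/6 = 12/5 kN·m
Superposition: M = Σ M_i = 2064/125 kN·m ≈ 16.512000 kN·m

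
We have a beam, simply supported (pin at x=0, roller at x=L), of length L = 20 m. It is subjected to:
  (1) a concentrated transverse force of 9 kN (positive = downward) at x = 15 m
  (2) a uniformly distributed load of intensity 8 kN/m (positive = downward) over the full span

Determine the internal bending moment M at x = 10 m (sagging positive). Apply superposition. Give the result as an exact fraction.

Load 1 — point force P=9 kN at a=15 m (b=L-a=5):
  M_1 = Pbx/L  [x≤a] = 9·5·10/20 = 45/2 kN·m
Load 2 — uniform load w=8 kN/m over full span:
  M_2 = wx(L-x)/2 = 8·10·(20-10)/2 = 400 kN·m
Superposition: M = Σ M_i = 845/2 kN·m ≈ 422.500000 kN·m

M(10) = 845/2 kN·m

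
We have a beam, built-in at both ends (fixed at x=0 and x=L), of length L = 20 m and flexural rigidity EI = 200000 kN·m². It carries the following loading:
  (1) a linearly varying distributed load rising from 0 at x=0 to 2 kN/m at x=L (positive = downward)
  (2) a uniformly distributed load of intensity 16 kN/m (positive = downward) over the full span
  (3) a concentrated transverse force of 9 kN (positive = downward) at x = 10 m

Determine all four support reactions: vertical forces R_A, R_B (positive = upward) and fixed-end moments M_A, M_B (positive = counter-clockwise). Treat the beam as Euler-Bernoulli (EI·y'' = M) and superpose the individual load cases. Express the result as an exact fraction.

Load 1 — triangular load w₀=2 kN/m (0→w₀ over full span):
  R_A = 3w₀L/20 = 3·2·20/20 = 6 kN
  M_A = w₀L²/30 = 2·20²/30 = 80/3 kN·m
  R_B = 7w₀L/20 = 7·2·20/20 = 14 kN
  M_B = -w₀L²/20 = -2·20²/20 = -40 kN·m
Load 2 — uniform load w=16 kN/m over full span:
  R_A = wL/2 = 16·20/2 = 160 kN
  M_A = wL²/12 = 16·20²/12 = 1600/3 kN·m
  R_B = wL/2 = 16·20/2 = 160 kN
  M_B = -wL²/12 = -16·20²/12 = -1600/3 kN·m
Load 3 — point force P=9 kN at a=10 m (b=L-a=10):
  R_A = Pb²(3a+b)/L³ = 9·10²·(3·10+10)/20³ = 9/2 kN
  M_A = Pab²/L² = 9·10·10²/20² = 45/2 kN·m
  R_B = Pa²(a+3b)/L³ = 9·10²·(10+3·10)/20³ = 9/2 kN
  M_B = -Pa²b/L² = -9·10²·10/20² = -45/2 kN·m
Superposition: R_A = 341/2 kN, M_A = 1165/2 kN·m, R_B = 357/2 kN, M_B = -3575/6 kN·m

R_A = 341/2 kN, M_A = 1165/2 kN·m, R_B = 357/2 kN, M_B = -3575/6 kN·m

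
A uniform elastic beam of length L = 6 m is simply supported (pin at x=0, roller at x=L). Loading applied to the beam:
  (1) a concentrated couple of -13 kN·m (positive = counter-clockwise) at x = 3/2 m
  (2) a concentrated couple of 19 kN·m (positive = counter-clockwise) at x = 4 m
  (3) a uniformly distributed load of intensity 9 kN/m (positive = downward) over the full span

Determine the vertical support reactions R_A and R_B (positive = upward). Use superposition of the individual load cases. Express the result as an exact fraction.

R_A = 28 kN, R_B = 26 kN

Load 1 — applied couple M₀=-13 kN·m at a=3/2 m (b=L-a=9/2):
  R_A = M₀/L = (-13)/6 = -13/6 kN
  R_B = -M₀/L = -(-13)/6 = 13/6 kN
Load 2 — applied couple M₀=19 kN·m at a=4 m (b=L-a=2):
  R_A = M₀/L = 19/6 kN
  R_B = -M₀/L = -19/6 kN
Load 3 — uniform load w=9 kN/m over full span:
  R_A = wL/2 = 9·6/2 = 27 kN
  R_B = wL/2 = 9·6/2 = 27 kN
Superposition: R_A = 28 kN, R_B = 26 kN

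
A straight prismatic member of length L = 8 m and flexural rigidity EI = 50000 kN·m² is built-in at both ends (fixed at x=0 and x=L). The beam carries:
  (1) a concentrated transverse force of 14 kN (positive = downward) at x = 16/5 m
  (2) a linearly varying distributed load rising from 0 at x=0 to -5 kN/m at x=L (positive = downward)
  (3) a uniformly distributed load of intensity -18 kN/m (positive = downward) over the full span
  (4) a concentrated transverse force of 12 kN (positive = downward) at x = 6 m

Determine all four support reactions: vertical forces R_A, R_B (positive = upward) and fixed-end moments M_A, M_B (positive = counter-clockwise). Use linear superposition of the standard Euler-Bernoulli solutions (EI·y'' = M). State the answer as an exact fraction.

Load 1 — point force P=14 kN at a=16/5 m (b=L-a=24/5):
  R_A = Pb²(3a+b)/L³ = 14·(24/5)²·(3·(16/5)+(24/5))/8³ = 1134/125 kN
  M_A = Pab²/L² = 14·(16/5)·(24/5)²/8² = 2016/125 kN·m
  R_B = Pa²(a+3b)/L³ = 14·(16/5)²·((16/5)+3·(24/5))/8³ = 616/125 kN
  M_B = -Pa²b/L² = -14·(16/5)²·(24/5)/8² = -1344/125 kN·m
Load 2 — triangular load w₀=-5 kN/m (0→w₀ over full span):
  R_A = 3w₀L/20 = 3·(-5)·8/20 = -6 kN
  M_A = w₀L²/30 = (-5)·8²/30 = -32/3 kN·m
  R_B = 7w₀L/20 = 7·(-5)·8/20 = -14 kN
  M_B = -w₀L²/20 = -(-5)·8²/20 = 16 kN·m
Load 3 — uniform load w=-18 kN/m over full span:
  R_A = wL/2 = (-18)·8/2 = -72 kN
  M_A = wL²/12 = (-18)·8²/12 = -96 kN·m
  R_B = wL/2 = (-18)·8/2 = -72 kN
  M_B = -wL²/12 = -(-18)·8²/12 = 96 kN·m
Load 4 — point force P=12 kN at a=6 m (b=L-a=2):
  R_A = Pb²(3a+b)/L³ = 12·2²·(3·6+2)/8³ = 15/8 kN
  M_A = Pab²/L² = 12·6·2²/8² = 9/2 kN·m
  R_B = Pa²(a+3b)/L³ = 12·6²·(6+3·2)/8³ = 81/8 kN
  M_B = -Pa²b/L² = -12·6²·2/8² = -27/2 kN·m
Superposition: R_A = -67053/1000 kN, M_A = -64529/750 kN·m, R_B = -70947/1000 kN, M_B = 21937/250 kN·m

R_A = -67053/1000 kN, M_A = -64529/750 kN·m, R_B = -70947/1000 kN, M_B = 21937/250 kN·m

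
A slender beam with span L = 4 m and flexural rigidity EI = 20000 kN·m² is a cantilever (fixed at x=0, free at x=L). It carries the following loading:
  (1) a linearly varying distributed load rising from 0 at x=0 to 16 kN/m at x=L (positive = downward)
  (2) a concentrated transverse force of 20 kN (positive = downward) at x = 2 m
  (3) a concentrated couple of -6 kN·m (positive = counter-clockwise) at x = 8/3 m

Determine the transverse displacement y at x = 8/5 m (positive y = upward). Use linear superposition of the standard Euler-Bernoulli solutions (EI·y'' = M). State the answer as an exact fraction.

Load 1 — triangular load w₀=16 kN/m (0→w₀ over full span):
  y_1 = (w₀Lx³/12-w₀L²x²/6-w₀x⁵/(120L))/EI = (16·4·(8/5)³/12-16·4²·(8/5)²/6-16·(8/5)⁵/(120·4))/20000 = -128512/29296875 m
Load 2 — point force P=20 kN at a=2 m (b=L-a=2):
  y_2 = -Px²(3a-x)/(6EI)  [x≤a] = -20·(8/5)²·(3·2-(8/5))/(6·20000) = -88/46875 m
Load 3 — applied couple M₀=-6 kN·m at a=8/3 m (b=L-a=4/3):
  y_3 = M₀x²/(2EI)  [x≤a] = (-6)·(8/5)²/(2·20000) = -6/15625 m
Superposition: y = Σ y_i = -194762/29296875 m ≈ -0.006648 m

y(8/5) = -194762/29296875 m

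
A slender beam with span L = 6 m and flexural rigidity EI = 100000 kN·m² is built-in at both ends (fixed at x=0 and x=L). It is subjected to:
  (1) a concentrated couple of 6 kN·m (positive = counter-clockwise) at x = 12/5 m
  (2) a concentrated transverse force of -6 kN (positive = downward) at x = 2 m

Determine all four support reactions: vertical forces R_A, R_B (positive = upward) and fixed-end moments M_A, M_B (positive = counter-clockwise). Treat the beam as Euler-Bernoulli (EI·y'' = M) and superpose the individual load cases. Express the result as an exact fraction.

Load 1 — applied couple M₀=6 kN·m at a=12/5 m (b=L-a=18/5):
  R_A = 6M₀ab/L³ = 6·6·(12/5)·(18/5)/6³ = 36/25 kN
  M_A = M₀b(2a-b)/L² = 6·(18/5)·(2·(12/5)-(18/5))/6² = 18/25 kN·m
  R_B = -6M₀ab/L³ = -6·6·(12/5)·(18/5)/6³ = -36/25 kN
  M_B = M₀a(2b-a)/L² = 6·(12/5)·(2·(18/5)-(12/5))/6² = 48/25 kN·m
Load 2 — point force P=-6 kN at a=2 m (b=L-a=4):
  R_A = Pb²(3a+b)/L³ = (-6)·4²·(3·2+4)/6³ = -40/9 kN
  M_A = Pab²/L² = (-6)·2·4²/6² = -16/3 kN·m
  R_B = Pa²(a+3b)/L³ = (-6)·2²·(2+3·4)/6³ = -14/9 kN
  M_B = -Pa²b/L² = -(-6)·2²·4/6² = 8/3 kN·m
Superposition: R_A = -676/225 kN, M_A = -346/75 kN·m, R_B = -674/225 kN, M_B = 344/75 kN·m

R_A = -676/225 kN, M_A = -346/75 kN·m, R_B = -674/225 kN, M_B = 344/75 kN·m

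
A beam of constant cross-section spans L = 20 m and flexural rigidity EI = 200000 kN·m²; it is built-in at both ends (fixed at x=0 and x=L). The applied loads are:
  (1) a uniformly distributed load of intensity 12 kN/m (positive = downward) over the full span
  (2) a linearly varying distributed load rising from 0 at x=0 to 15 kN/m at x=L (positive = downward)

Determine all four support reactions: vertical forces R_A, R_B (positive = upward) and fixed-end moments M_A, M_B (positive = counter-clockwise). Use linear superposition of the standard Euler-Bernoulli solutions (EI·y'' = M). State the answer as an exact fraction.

Load 1 — uniform load w=12 kN/m over full span:
  R_A = wL/2 = 12·20/2 = 120 kN
  M_A = wL²/12 = 12·20²/12 = 400 kN·m
  R_B = wL/2 = 12·20/2 = 120 kN
  M_B = -wL²/12 = -12·20²/12 = -400 kN·m
Load 2 — triangular load w₀=15 kN/m (0→w₀ over full span):
  R_A = 3w₀L/20 = 3·15·20/20 = 45 kN
  M_A = w₀L²/30 = 15·20²/30 = 200 kN·m
  R_B = 7w₀L/20 = 7·15·20/20 = 105 kN
  M_B = -w₀L²/20 = -15·20²/20 = -300 kN·m
Superposition: R_A = 165 kN, M_A = 600 kN·m, R_B = 225 kN, M_B = -700 kN·m

R_A = 165 kN, M_A = 600 kN·m, R_B = 225 kN, M_B = -700 kN·m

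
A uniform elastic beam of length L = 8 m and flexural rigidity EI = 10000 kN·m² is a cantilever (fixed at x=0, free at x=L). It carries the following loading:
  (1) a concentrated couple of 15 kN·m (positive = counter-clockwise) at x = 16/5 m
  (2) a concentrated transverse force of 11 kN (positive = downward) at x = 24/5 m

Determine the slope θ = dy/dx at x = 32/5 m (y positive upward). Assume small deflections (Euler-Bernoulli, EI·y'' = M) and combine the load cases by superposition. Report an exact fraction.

Load 1 — applied couple M₀=15 kN·m at a=16/5 m (b=L-a=24/5):
  θ_1 = M₀a/EI  [x>a] = 15·(16/5)/10000 = 3/625 rad
Load 2 — point force P=11 kN at a=24/5 m (b=L-a=16/5):
  θ_2 = -Pa²/(2EI)  [x>a] = -11·(24/5)²/(2·10000) = -198/15625 rad
Superposition: θ = Σ θ_i = -123/15625 rad ≈ -0.007872 rad

θ(32/5) = -123/15625 rad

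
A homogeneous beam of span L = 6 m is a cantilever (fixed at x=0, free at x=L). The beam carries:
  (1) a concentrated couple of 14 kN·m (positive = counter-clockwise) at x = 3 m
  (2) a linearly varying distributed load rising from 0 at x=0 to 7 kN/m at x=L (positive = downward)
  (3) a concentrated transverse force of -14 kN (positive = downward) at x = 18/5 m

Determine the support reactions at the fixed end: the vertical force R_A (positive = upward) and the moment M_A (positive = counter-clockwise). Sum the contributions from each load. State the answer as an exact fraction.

Load 1 — applied couple M₀=14 kN·m at a=3 m (b=L-a=3):
  R_A = 0 kN
  M_A = -M₀ = -14 kN·m
Load 2 — triangular load w₀=7 kN/m (0→w₀ over full span):
  R_A = w₀L/2 = 7·6/2 = 21 kN
  M_A = w₀L²/3 = 7·6²/3 = 84 kN·m
Load 3 — point force P=-14 kN at a=18/5 m (b=L-a=12/5):
  R_A = P = (-14) = -14 kN
  M_A = Pa = (-14)·(18/5) = -252/5 kN·m
Superposition: R_A = 7 kN, M_A = 98/5 kN·m

R_A = 7 kN, M_A = 98/5 kN·m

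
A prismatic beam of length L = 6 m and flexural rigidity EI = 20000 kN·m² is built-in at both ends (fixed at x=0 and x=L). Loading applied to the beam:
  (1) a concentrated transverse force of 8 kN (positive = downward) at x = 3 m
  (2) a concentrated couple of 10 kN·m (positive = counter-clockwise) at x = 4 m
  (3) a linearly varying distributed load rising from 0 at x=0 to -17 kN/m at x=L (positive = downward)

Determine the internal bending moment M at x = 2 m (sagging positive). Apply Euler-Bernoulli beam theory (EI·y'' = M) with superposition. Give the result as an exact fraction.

M(2) = -149/45 kN·m

Load 1 — point force P=8 kN at a=3 m (b=L-a=3):
  M_1 = Pb²(3a+b)x/L³ - Pab²/L²  [x≤a] = 8·3²·(3·3+3)·2/6³ - 8·3·3²/6² = 2 kN·m
Load 2 — applied couple M₀=10 kN·m at a=4 m (b=L-a=2):
  M_2 = R_Ax - M_A  [x≤a] with R_A=20/9, M_A=10/3 = (20/9)·2 - (10/3) = 10/9 kN·m
Load 3 — triangular load w₀=-17 kN/m (0→w₀ over full span):
  M_3 = 3w₀Lx/20 - w₀L²/30 - w₀x³/(6L) = 3·(-17)·6·2/20 - (-17)·6²/30 - (-17)·2³/(6·6) = -289/45 kN·m
Superposition: M = Σ M_i = -149/45 kN·m ≈ -3.311111 kN·m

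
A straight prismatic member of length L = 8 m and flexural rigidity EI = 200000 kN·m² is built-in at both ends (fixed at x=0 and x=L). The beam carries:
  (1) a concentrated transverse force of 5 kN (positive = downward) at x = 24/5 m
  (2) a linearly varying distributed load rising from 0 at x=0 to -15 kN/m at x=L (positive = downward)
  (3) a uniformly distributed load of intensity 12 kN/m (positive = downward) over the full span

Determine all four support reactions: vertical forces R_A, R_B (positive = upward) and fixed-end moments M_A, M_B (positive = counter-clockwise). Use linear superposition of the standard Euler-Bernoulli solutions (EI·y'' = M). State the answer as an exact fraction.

Load 1 — point force P=5 kN at a=24/5 m (b=L-a=16/5):
  R_A = Pb²(3a+b)/L³ = 5·(16/5)²·(3·(24/5)+(16/5))/8³ = 44/25 kN
  M_A = Pab²/L² = 5·(24/5)·(16/5)²/8² = 96/25 kN·m
  R_B = Pa²(a+3b)/L³ = 5·(24/5)²·((24/5)+3·(16/5))/8³ = 81/25 kN
  M_B = -Pa²b/L² = -5·(24/5)²·(16/5)/8² = -144/25 kN·m
Load 2 — triangular load w₀=-15 kN/m (0→w₀ over full span):
  R_A = 3w₀L/20 = 3·(-15)·8/20 = -18 kN
  M_A = w₀L²/30 = (-15)·8²/30 = -32 kN·m
  R_B = 7w₀L/20 = 7·(-15)·8/20 = -42 kN
  M_B = -w₀L²/20 = -(-15)·8²/20 = 48 kN·m
Load 3 — uniform load w=12 kN/m over full span:
  R_A = wL/2 = 12·8/2 = 48 kN
  M_A = wL²/12 = 12·8²/12 = 64 kN·m
  R_B = wL/2 = 12·8/2 = 48 kN
  M_B = -wL²/12 = -12·8²/12 = -64 kN·m
Superposition: R_A = 794/25 kN, M_A = 896/25 kN·m, R_B = 231/25 kN, M_B = -544/25 kN·m

R_A = 794/25 kN, M_A = 896/25 kN·m, R_B = 231/25 kN, M_B = -544/25 kN·m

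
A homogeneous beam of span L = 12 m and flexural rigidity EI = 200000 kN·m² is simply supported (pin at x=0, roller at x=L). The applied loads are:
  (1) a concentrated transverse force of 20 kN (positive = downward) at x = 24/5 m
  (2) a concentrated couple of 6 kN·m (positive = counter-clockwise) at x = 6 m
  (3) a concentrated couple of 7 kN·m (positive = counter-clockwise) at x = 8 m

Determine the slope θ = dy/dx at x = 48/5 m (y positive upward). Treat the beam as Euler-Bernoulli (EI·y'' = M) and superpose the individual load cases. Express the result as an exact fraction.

Load 1 — point force P=20 kN at a=24/5 m (b=L-a=36/5):
  θ_1 = -Pa(2L²-6Lx+3x²+a²)/(6LEI)  [x>a] = -20·(24/5)·(2·12²-6·12·(48/5)+3·(48/5)²+(24/5)²)/(6·12·200000) = 54/78125 rad
Load 2 — applied couple M₀=6 kN·m at a=6 m (b=L-a=6):
  θ_2 = (M₀x²/(2L)-M₀(x-a)+C₁)/EI  [x>a] with C₁=M₀(3b²-L²)/(6L)=-3 = (6·(48/5)²/(2·12)-6·((48/5)-6)+(-3))/200000 = -39/5000000 rad
Load 3 — applied couple M₀=7 kN·m at a=8 m (b=L-a=4):
  θ_3 = (M₀x²/(2L)-M₀(x-a)+C₁)/EI  [x>a] with C₁=M₀(3b²-L²)/(6L)=-28/3 = (7·(48/5)²/(2·12)-7·((48/5)-8)+(-28/3))/200000 = 119/3750000 rad
Superposition: θ = Σ θ_i = 10727/15000000 rad ≈ 0.000715 rad

θ(48/5) = 10727/15000000 rad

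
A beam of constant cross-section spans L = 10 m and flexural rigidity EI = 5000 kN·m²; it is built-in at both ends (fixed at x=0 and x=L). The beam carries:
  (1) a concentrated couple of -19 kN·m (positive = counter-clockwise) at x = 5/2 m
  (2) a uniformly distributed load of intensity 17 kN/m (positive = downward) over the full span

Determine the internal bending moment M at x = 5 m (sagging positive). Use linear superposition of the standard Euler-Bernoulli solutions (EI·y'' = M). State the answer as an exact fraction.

M(5) = 907/12 kN·m

Load 1 — applied couple M₀=-19 kN·m at a=5/2 m (b=L-a=15/2):
  M_1 = R_Ax - M_A - M₀  [x>a] with R_A=-171/80, M_A=57/16 = (-171/80)·5 - (57/16) - (-19) = 19/4 kN·m
Load 2 — uniform load w=17 kN/m over full span:
  M_2 = wLx/2 - wL²/12 - wx²/2 = 17·10·5/2 - 17·10²/12 - 17·5²/2 = 425/6 kN·m
Superposition: M = Σ M_i = 907/12 kN·m ≈ 75.583333 kN·m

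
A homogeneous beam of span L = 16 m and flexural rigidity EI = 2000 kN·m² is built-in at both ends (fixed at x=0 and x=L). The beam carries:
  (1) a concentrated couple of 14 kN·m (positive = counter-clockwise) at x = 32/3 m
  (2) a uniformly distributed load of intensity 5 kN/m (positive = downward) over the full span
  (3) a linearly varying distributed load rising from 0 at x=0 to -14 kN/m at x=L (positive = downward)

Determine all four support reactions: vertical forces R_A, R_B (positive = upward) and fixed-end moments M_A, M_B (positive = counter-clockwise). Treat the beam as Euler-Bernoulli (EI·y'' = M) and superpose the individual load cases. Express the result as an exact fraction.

R_A = 227/30 kN, M_A = -122/15 kN·m, R_B = -1187/30 kN, M_B = 1088/15 kN·m

Load 1 — applied couple M₀=14 kN·m at a=32/3 m (b=L-a=16/3):
  R_A = 6M₀ab/L³ = 6·14·(32/3)·(16/3)/16³ = 7/6 kN
  M_A = M₀b(2a-b)/L² = 14·(16/3)·(2·(32/3)-(16/3))/16² = 14/3 kN·m
  R_B = -6M₀ab/L³ = -6·14·(32/3)·(16/3)/16³ = -7/6 kN
  M_B = M₀a(2b-a)/L² = 14·(32/3)·(2·(16/3)-(32/3))/16² = 0 kN·m
Load 2 — uniform load w=5 kN/m over full span:
  R_A = wL/2 = 5·16/2 = 40 kN
  M_A = wL²/12 = 5·16²/12 = 320/3 kN·m
  R_B = wL/2 = 5·16/2 = 40 kN
  M_B = -wL²/12 = -5·16²/12 = -320/3 kN·m
Load 3 — triangular load w₀=-14 kN/m (0→w₀ over full span):
  R_A = 3w₀L/20 = 3·(-14)·16/20 = -168/5 kN
  M_A = w₀L²/30 = (-14)·16²/30 = -1792/15 kN·m
  R_B = 7w₀L/20 = 7·(-14)·16/20 = -392/5 kN
  M_B = -w₀L²/20 = -(-14)·16²/20 = 896/5 kN·m
Superposition: R_A = 227/30 kN, M_A = -122/15 kN·m, R_B = -1187/30 kN, M_B = 1088/15 kN·m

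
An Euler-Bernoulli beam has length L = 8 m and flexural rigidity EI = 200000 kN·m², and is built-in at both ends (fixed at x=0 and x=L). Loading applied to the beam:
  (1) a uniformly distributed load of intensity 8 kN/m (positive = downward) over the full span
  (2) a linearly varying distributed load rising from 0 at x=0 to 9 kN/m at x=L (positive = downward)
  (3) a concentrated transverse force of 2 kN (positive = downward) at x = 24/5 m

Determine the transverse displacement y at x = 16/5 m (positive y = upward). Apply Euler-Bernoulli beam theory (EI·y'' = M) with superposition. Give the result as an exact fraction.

y(16/5) = -91648/146484375 m

Load 1 — uniform load w=8 kN/m over full span:
  y_1 = -wx²(L-x)²/(24EI) = -8·(16/5)²·(8-(16/5))²/(24·200000) = -768/1953125 m
Load 2 — triangular load w₀=9 kN/m (0→w₀ over full span):
  y_2 = -w₀x²(L-x)²(x+2L)/(120LEI) = -9·(16/5)²·(8-(16/5))²·((16/5)+2·8)/(120·8·200000) = -10368/48828125 m
Load 3 — point force P=2 kN at a=24/5 m (b=L-a=16/5):
  y_3 = -Pb²x²(3aL-(3a+b)x)/(6L³EI)  [x≤a] = -2·(16/5)²·(16/5)²·(3·(24/5)·8-(3·(24/5)+(16/5))·(16/5))/(6·8³·200000) = -2944/146484375 m
Superposition: y = Σ y_i = -91648/146484375 m ≈ -0.000626 m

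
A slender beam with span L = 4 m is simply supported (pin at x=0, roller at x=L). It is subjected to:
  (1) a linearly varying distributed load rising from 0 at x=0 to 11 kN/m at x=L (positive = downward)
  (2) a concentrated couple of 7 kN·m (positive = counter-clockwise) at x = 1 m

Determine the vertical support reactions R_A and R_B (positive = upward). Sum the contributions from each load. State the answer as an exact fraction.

R_A = 109/12 kN, R_B = 155/12 kN

Load 1 — triangular load w₀=11 kN/m (0→w₀ over full span):
  R_A = w₀L/6 = 11·4/6 = 22/3 kN
  R_B = w₀L/3 = 11·4/3 = 44/3 kN
Load 2 — applied couple M₀=7 kN·m at a=1 m (b=L-a=3):
  R_A = M₀/L = 7/4 kN
  R_B = -M₀/L = -7/4 kN
Superposition: R_A = 109/12 kN, R_B = 155/12 kN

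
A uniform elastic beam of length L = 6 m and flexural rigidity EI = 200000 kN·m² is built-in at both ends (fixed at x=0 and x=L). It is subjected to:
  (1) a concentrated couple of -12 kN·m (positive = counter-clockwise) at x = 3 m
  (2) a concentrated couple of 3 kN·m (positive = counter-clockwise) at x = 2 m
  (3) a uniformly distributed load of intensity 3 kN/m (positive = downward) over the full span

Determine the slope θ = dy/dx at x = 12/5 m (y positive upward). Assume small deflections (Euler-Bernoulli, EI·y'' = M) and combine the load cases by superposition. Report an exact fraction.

θ(12/5) = -207/12500000 rad

Load 1 — applied couple M₀=-12 kN·m at a=3 m (b=L-a=3):
  θ_1 = (R_Ax²/2 - M_Ax)/EI  [x≤a] with R_A=-3, M_A=-3 = ((-3)·(12/5)²/2 - (-3)·(12/5))/200000 = -9/1250000 rad
Load 2 — applied couple M₀=3 kN·m at a=2 m (b=L-a=4):
  θ_2 = (R_Ax²/2 - M_Ax - M₀(x-a))/EI  [x>a] with R_A=2/3, M_A=0 = ((2/3)·(12/5)²/2 - 0·(12/5) - 3·((12/5)-2))/200000 = 9/2500000 rad
Load 3 — uniform load w=3 kN/m over full span:
  θ_3 = -wx(L-x)(L-2x)/(12EI) = -3·(12/5)·(6-(12/5))·(6-2·(12/5))/(12·200000) = -81/6250000 rad
Superposition: θ = Σ θ_i = -207/12500000 rad ≈ -0.000017 rad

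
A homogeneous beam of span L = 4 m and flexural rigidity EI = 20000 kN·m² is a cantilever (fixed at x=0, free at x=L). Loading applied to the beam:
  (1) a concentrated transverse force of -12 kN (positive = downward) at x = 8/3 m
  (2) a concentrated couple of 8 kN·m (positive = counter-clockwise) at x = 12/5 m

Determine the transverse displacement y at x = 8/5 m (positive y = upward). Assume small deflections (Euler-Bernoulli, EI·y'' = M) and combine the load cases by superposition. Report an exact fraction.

Load 1 — point force P=-12 kN at a=8/3 m (b=L-a=4/3):
  y_1 = -Px²(3a-x)/(6EI)  [x≤a] = -(-12)·(8/5)²·(3·(8/3)-(8/5))/(6·20000) = 128/78125 m
Load 2 — applied couple M₀=8 kN·m at a=12/5 m (b=L-a=8/5):
  y_2 = M₀x²/(2EI)  [x≤a] = 8·(8/5)²/(2·20000) = 8/15625 m
Superposition: y = Σ y_i = 168/78125 m ≈ 0.002150 m

y(8/5) = 168/78125 m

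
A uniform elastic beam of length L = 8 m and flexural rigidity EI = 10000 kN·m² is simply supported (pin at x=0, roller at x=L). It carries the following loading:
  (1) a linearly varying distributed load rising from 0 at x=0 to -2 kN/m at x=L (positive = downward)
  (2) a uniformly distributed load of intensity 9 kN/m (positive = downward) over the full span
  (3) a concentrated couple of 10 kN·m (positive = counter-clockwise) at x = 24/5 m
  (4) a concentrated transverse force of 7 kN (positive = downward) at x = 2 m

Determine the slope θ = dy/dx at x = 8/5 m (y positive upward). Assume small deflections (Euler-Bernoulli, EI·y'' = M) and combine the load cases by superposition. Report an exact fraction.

Load 1 — triangular load w₀=-2 kN/m (0→w₀ over full span):
  θ_1 = -w₀(7L⁴-30L²x²+15x⁴)/(360LEI) = -(-2)·(7·8⁴-30·8²·(8/5)²+15·(8/5)⁴)/(360·8·10000) = 5824/3515625 rad
Load 2 — uniform load w=9 kN/m over full span:
  θ_2 = -w(L³-6Lx²+4x³)/(24EI) = -9·(8³-6·8·(8/5)²+4·(8/5)³)/(24·10000) = -1188/78125 rad
Load 3 — applied couple M₀=10 kN·m at a=24/5 m (b=L-a=16/5):
  θ_3 = (M₀x²/(2L)+C₁)/EI  [x≤a] with C₁=M₀(3b²-L²)/(6L)=-104/15 = (10·(8/5)²/(2·8)+(-104/15))/10000 = -1/1875 rad
Load 4 — point force P=7 kN at a=2 m (b=L-a=6):
  θ_4 = -Pb(L²-b²-3x²)/(6LEI)  [x≤a] = -7·6·(8²-6²-3·(8/5)²)/(6·8·10000) = -889/500000 rad
Superposition: θ = Σ θ_i = -1784377/112500000 rad ≈ -0.015861 rad

θ(8/5) = -1784377/112500000 rad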